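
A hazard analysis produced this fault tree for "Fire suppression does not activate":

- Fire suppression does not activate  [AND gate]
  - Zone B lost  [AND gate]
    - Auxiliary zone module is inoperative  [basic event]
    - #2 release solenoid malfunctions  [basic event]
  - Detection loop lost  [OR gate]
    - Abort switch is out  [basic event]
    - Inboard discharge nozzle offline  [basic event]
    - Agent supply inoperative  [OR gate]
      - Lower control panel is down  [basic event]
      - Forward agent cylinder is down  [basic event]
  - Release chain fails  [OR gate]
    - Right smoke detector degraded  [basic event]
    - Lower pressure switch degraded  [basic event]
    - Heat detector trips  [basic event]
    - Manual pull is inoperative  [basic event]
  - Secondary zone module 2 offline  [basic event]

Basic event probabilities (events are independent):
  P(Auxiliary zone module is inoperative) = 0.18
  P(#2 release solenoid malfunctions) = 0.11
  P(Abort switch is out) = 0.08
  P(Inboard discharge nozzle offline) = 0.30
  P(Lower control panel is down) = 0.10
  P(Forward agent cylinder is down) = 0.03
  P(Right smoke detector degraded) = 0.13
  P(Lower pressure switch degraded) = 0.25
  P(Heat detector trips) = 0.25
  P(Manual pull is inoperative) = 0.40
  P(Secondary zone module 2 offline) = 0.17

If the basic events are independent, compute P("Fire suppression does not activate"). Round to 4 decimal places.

P(Zone B lost) [AND] = 0.18 × 0.11 = 0.019800
P(Agent supply inoperative) [OR] = 1 − (1−0.10) × (1−0.03) = 0.127000
P(Detection loop lost) [OR] = 1 − (1−0.08) × (1−0.30) × (1−0.127000) = 0.437788
P(Release chain fails) [OR] = 1 − (1−0.13) × (1−0.25) × (1−0.25) × (1−0.40) = 0.706375
P(Fire suppression does not activate) [AND] = 0.019800 × 0.437788 × 0.706375 × 0.17 = 0.001041
Rounded to 4 decimal places: P(Fire suppression does not activate) ≈ 0.0010.

0.0010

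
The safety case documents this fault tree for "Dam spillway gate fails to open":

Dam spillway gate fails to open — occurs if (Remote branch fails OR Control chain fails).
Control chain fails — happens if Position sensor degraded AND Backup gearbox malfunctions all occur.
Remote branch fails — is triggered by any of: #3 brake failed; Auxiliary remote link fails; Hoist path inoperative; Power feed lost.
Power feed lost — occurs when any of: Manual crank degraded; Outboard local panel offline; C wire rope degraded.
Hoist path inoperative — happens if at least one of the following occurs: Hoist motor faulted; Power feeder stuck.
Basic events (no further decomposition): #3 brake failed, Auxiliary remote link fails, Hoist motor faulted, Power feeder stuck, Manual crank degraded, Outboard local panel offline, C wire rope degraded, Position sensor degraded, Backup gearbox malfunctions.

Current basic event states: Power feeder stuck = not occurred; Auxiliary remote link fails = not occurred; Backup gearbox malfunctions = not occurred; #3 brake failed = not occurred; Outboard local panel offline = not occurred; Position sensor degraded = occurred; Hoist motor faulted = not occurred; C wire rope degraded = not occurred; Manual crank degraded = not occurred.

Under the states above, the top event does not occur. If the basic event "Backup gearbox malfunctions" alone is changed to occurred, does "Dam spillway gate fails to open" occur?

Counterfactual: set "Backup gearbox malfunctions" to occurred.
Hoist path inoperative [OR]: Hoist motor faulted=not, Power feeder stuck=not → no input occurs → does not occur.
Power feed lost [OR]: Manual crank degraded=not, Outboard local panel offline=not, C wire rope degraded=not → no input occurs → does not occur.
Remote branch fails [OR]: #3 brake failed=not, Auxiliary remote link fails=not, Hoist path inoperative=not, Power feed lost=not → no input occurs → does not occur.
Control chain fails [AND]: Position sensor degraded=occurs, Backup gearbox malfunctions=occurs → all inputs occur → occurs.
Dam spillway gate fails to open [OR]: Remote branch fails=not, Control chain fails=occurs → at least one input occurs → occurs.

Yes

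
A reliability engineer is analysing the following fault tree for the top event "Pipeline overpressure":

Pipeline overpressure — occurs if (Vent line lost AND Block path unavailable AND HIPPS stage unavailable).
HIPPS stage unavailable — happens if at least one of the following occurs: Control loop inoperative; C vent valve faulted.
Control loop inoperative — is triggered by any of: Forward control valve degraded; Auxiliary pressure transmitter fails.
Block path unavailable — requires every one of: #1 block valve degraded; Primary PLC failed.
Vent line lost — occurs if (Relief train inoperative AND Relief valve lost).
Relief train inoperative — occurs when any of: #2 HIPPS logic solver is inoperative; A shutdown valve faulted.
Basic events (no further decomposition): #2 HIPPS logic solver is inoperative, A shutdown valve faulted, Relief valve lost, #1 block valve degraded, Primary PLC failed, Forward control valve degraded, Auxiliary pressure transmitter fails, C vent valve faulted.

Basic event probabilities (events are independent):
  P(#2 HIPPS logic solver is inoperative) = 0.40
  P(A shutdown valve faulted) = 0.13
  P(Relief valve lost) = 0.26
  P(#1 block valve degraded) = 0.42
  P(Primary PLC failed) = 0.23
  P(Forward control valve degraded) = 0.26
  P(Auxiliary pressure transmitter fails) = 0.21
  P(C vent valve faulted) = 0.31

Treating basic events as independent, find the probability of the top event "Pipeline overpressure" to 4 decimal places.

0.0072

P(Relief train inoperative) [OR] = 1 − (1−0.40) × (1−0.13) = 0.478000
P(Vent line lost) [AND] = 0.478000 × 0.26 = 0.124280
P(Block path unavailable) [AND] = 0.42 × 0.23 = 0.096600
P(Control loop inoperative) [OR] = 1 − (1−0.26) × (1−0.21) = 0.415400
P(HIPPS stage unavailable) [OR] = 1 − (1−0.415400) × (1−0.31) = 0.596626
P(Pipeline overpressure) [AND] = 0.124280 × 0.096600 × 0.596626 = 0.007163
Rounded to 4 decimal places: P(Pipeline overpressure) ≈ 0.0072.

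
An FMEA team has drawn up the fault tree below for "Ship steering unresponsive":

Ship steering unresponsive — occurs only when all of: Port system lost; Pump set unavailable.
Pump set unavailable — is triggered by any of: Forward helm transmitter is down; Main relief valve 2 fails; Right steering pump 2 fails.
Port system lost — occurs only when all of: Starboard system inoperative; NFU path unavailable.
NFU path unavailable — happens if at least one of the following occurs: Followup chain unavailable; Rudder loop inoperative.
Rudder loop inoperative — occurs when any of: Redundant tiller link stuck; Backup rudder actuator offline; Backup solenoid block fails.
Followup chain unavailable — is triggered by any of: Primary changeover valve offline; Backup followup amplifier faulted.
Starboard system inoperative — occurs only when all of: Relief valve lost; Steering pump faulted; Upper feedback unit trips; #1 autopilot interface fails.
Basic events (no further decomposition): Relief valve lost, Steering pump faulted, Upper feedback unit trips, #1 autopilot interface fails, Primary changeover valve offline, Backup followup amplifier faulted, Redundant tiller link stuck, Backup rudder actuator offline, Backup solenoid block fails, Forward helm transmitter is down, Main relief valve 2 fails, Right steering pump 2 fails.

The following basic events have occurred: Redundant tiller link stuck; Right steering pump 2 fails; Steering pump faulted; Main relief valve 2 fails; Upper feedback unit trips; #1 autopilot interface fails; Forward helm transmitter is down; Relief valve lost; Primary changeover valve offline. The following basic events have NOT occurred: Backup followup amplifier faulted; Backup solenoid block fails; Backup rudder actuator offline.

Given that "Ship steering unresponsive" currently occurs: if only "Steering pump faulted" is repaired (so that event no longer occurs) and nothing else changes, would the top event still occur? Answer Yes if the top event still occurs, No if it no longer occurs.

No

Counterfactual: set "Steering pump faulted" to not occurred.
Starboard system inoperative [AND]: Relief valve lost=occurs, Steering pump faulted=not, Upper feedback unit trips=occurs, #1 autopilot interface fails=occurs → not all inputs occur → does not occur.
Followup chain unavailable [OR]: Primary changeover valve offline=occurs, Backup followup amplifier faulted=not → at least one input occurs → occurs.
Rudder loop inoperative [OR]: Redundant tiller link stuck=occurs, Backup rudder actuator offline=not, Backup solenoid block fails=not → at least one input occurs → occurs.
NFU path unavailable [OR]: Followup chain unavailable=occurs, Rudder loop inoperative=occurs → at least one input occurs → occurs.
Port system lost [AND]: Starboard system inoperative=not, NFU path unavailable=occurs → not all inputs occur → does not occur.
Pump set unavailable [OR]: Forward helm transmitter is down=occurs, Main relief valve 2 fails=occurs, Right steering pump 2 fails=occurs → at least one input occurs → occurs.
Ship steering unresponsive [AND]: Port system lost=not, Pump set unavailable=occurs → not all inputs occur → does not occur.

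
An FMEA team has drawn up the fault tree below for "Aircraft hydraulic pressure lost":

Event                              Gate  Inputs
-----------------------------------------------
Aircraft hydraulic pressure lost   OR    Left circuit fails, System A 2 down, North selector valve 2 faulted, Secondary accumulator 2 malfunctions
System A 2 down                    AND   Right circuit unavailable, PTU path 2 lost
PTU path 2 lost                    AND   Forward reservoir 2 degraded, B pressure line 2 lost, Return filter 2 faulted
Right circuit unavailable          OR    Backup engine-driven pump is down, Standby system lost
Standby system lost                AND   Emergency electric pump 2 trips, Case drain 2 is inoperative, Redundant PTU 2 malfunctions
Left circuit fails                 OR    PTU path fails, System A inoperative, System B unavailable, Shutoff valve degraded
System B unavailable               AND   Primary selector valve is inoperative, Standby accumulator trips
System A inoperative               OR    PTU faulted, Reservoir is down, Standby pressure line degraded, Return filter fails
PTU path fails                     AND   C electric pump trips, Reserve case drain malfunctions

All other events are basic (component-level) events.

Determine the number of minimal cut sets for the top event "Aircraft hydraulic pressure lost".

PTU path fails [AND]: one cut set from each child combined → 1 × 1 = 1 cut set(s).
System A inoperative [OR]: union of children's cut sets → 4 cut set(s).
System B unavailable [AND]: one cut set from each child combined → 1 × 1 = 1 cut set(s).
Left circuit fails [OR]: union of children's cut sets → 7 cut set(s).
Standby system lost [AND]: one cut set from each child combined → 1 × 1 × 1 = 1 cut set(s).
Right circuit unavailable [OR]: union of children's cut sets → 2 cut set(s).
PTU path 2 lost [AND]: one cut set from each child combined → 1 × 1 × 1 = 1 cut set(s).
System A 2 down [AND]: one cut set from each child combined → 2 × 1 = 2 cut set(s).
Aircraft hydraulic pressure lost [OR]: union of children's cut sets → 11 cut set(s).

11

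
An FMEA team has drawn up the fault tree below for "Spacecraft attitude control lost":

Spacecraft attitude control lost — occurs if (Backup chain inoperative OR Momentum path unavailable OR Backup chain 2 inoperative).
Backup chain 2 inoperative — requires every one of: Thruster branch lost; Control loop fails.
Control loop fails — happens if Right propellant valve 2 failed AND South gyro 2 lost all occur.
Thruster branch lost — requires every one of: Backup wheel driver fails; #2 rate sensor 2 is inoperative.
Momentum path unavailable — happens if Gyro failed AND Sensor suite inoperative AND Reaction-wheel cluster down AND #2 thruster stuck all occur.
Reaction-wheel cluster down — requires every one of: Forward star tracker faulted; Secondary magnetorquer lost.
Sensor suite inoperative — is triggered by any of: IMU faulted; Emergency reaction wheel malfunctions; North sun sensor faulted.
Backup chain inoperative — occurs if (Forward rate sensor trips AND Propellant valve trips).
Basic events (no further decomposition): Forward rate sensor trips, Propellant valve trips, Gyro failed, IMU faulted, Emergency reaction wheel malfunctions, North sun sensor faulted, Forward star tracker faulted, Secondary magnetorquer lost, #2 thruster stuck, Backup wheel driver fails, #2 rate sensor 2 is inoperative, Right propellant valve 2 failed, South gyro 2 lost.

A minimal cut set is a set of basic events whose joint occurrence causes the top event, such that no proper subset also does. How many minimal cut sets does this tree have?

Backup chain inoperative [AND]: one cut set from each child combined → 1 × 1 = 1 cut set(s).
Sensor suite inoperative [OR]: union of children's cut sets → 3 cut set(s).
Reaction-wheel cluster down [AND]: one cut set from each child combined → 1 × 1 = 1 cut set(s).
Momentum path unavailable [AND]: one cut set from each child combined → 1 × 3 × 1 × 1 = 3 cut set(s).
Thruster branch lost [AND]: one cut set from each child combined → 1 × 1 = 1 cut set(s).
Control loop fails [AND]: one cut set from each child combined → 1 × 1 = 1 cut set(s).
Backup chain 2 inoperative [AND]: one cut set from each child combined → 1 × 1 = 1 cut set(s).
Spacecraft attitude control lost [OR]: union of children's cut sets → 5 cut set(s).
Minimal cut sets: {Forward rate sensor trips, Propellant valve trips}; {#2 thruster stuck, Forward star tracker faulted, Gyro failed, IMU faulted, Secondary magnetorquer lost}; {#2 thruster stuck, Emergency reaction wheel malfunctions, Forward star tracker faulted, Gyro failed, Secondary magnetorquer lost}; {#2 thruster stuck, Forward star tracker faulted, Gyro failed, North sun sensor faulted, Secondary magnetorquer lost}; {#2 rate sensor 2 is inoperative, Backup wheel driver fails, Right propellant valve 2 failed, South gyro 2 lost}.

5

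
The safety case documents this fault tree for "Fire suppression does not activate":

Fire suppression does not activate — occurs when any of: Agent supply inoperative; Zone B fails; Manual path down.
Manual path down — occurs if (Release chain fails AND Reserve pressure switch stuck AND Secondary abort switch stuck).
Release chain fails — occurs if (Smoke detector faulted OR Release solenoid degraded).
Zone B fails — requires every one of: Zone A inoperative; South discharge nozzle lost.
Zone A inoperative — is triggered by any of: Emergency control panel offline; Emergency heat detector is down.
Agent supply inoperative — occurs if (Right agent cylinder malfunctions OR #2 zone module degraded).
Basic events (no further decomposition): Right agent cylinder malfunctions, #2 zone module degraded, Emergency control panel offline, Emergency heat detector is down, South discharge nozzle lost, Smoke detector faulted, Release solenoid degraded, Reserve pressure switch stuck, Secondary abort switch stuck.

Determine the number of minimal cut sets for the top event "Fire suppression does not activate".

6

Agent supply inoperative [OR]: union of children's cut sets → 2 cut set(s).
Zone A inoperative [OR]: union of children's cut sets → 2 cut set(s).
Zone B fails [AND]: one cut set from each child combined → 2 × 1 = 2 cut set(s).
Release chain fails [OR]: union of children's cut sets → 2 cut set(s).
Manual path down [AND]: one cut set from each child combined → 2 × 1 × 1 = 2 cut set(s).
Fire suppression does not activate [OR]: union of children's cut sets → 6 cut set(s).
Minimal cut sets: {Right agent cylinder malfunctions}; {#2 zone module degraded}; {Emergency control panel offline, South discharge nozzle lost}; {Emergency heat detector is down, South discharge nozzle lost}; {Reserve pressure switch stuck, Secondary abort switch stuck, Smoke detector faulted}; {Release solenoid degraded, Reserve pressure switch stuck, Secondary abort switch stuck}.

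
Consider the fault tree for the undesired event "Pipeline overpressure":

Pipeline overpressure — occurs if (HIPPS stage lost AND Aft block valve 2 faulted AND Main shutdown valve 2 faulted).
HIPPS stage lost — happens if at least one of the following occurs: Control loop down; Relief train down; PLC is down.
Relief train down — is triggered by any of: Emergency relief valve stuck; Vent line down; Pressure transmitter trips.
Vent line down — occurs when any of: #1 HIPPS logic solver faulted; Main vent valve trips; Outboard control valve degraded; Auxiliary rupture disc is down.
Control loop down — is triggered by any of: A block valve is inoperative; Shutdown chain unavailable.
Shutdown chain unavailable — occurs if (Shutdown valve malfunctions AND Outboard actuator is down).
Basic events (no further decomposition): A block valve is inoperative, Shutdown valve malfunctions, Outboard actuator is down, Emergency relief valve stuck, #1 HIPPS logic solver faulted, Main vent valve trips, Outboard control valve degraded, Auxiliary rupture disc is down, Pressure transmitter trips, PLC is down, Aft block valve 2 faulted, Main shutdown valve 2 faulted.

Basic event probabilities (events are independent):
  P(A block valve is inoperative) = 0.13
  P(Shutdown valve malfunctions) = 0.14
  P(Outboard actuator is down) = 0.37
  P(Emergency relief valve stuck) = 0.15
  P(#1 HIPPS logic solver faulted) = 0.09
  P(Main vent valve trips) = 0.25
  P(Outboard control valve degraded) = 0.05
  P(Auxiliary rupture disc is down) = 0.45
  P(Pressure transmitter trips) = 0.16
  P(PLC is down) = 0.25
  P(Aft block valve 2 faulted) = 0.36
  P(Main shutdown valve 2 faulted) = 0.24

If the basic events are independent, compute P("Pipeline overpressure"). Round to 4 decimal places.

0.0728

P(Shutdown chain unavailable) [AND] = 0.14 × 0.37 = 0.051800
P(Control loop down) [OR] = 1 − (1−0.13) × (1−0.051800) = 0.175066
P(Vent line down) [OR] = 1 − (1−0.09) × (1−0.25) × (1−0.05) × (1−0.45) = 0.643394
P(Relief train down) [OR] = 1 − (1−0.15) × (1−0.643394) × (1−0.16) = 0.745383
P(HIPPS stage lost) [OR] = 1 − (1−0.175066) × (1−0.745383) × (1−0.25) = 0.842468
P(Pipeline overpressure) [AND] = 0.842468 × 0.36 × 0.24 = 0.072789
Rounded to 4 decimal places: P(Pipeline overpressure) ≈ 0.0728.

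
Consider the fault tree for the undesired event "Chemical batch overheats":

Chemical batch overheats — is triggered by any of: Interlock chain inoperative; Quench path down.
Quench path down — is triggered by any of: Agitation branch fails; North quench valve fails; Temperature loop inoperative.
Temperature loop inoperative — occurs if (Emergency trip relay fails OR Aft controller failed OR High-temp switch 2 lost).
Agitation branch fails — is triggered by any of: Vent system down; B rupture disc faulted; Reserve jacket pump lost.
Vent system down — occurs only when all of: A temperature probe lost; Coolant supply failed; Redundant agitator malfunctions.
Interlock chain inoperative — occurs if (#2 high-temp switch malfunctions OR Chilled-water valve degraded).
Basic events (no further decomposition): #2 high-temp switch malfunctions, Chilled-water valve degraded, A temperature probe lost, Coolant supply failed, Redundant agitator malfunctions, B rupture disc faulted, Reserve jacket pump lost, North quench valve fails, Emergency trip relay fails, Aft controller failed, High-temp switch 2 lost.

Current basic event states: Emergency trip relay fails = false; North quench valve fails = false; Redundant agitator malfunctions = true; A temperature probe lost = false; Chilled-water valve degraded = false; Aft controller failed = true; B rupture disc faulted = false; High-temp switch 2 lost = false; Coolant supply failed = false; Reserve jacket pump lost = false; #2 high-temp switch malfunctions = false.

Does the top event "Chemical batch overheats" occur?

Interlock chain inoperative [OR]: #2 high-temp switch malfunctions=not, Chilled-water valve degraded=not → no input occurs → does not occur.
Vent system down [AND]: A temperature probe lost=not, Coolant supply failed=not, Redundant agitator malfunctions=occurs → not all inputs occur → does not occur.
Agitation branch fails [OR]: Vent system down=not, B rupture disc faulted=not, Reserve jacket pump lost=not → no input occurs → does not occur.
Temperature loop inoperative [OR]: Emergency trip relay fails=not, Aft controller failed=occurs, High-temp switch 2 lost=not → at least one input occurs → occurs.
Quench path down [OR]: Agitation branch fails=not, North quench valve fails=not, Temperature loop inoperative=occurs → at least one input occurs → occurs.
Chemical batch overheats [OR]: Interlock chain inoperative=not, Quench path down=occurs → at least one input occurs → occurs.

Yes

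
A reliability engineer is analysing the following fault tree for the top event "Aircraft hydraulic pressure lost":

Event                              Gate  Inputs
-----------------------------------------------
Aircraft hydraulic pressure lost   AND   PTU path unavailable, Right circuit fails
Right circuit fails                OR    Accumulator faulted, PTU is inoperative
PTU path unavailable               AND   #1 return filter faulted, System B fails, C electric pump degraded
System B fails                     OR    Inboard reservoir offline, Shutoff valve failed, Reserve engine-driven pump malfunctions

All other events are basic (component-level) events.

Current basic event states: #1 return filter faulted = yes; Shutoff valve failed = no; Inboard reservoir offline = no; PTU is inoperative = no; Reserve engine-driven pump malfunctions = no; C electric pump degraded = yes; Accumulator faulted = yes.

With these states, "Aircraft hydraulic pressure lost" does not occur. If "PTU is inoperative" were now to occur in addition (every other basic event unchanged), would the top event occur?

Counterfactual: set "PTU is inoperative" to occurred.
System B fails [OR]: Inboard reservoir offline=not, Shutoff valve failed=not, Reserve engine-driven pump malfunctions=not → no input occurs → does not occur.
PTU path unavailable [AND]: #1 return filter faulted=occurs, System B fails=not, C electric pump degraded=occurs → not all inputs occur → does not occur.
Right circuit fails [OR]: Accumulator faulted=occurs, PTU is inoperative=occurs → at least one input occurs → occurs.
Aircraft hydraulic pressure lost [AND]: PTU path unavailable=not, Right circuit fails=occurs → not all inputs occur → does not occur.

No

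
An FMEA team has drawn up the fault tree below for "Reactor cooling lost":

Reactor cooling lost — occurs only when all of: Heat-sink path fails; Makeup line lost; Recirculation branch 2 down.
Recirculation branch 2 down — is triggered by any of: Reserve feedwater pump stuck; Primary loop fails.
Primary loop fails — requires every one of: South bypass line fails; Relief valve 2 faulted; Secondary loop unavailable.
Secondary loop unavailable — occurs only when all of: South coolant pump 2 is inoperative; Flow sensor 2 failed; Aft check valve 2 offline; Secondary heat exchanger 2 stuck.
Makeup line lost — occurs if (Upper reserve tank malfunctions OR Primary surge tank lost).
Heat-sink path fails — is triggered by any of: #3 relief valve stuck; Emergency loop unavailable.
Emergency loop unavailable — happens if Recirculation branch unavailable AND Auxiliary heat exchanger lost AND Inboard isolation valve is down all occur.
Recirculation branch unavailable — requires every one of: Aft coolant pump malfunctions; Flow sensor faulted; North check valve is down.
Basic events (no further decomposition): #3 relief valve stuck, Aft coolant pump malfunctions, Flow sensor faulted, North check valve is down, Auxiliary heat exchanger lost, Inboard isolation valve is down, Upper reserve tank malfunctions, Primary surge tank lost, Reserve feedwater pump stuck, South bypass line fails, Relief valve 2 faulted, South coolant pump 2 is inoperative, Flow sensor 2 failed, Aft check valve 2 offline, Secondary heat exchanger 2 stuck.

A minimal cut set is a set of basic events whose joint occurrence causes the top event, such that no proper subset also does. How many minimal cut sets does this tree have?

8

Recirculation branch unavailable [AND]: one cut set from each child combined → 1 × 1 × 1 = 1 cut set(s).
Emergency loop unavailable [AND]: one cut set from each child combined → 1 × 1 × 1 = 1 cut set(s).
Heat-sink path fails [OR]: union of children's cut sets → 2 cut set(s).
Makeup line lost [OR]: union of children's cut sets → 2 cut set(s).
Secondary loop unavailable [AND]: one cut set from each child combined → 1 × 1 × 1 × 1 = 1 cut set(s).
Primary loop fails [AND]: one cut set from each child combined → 1 × 1 × 1 = 1 cut set(s).
Recirculation branch 2 down [OR]: union of children's cut sets → 2 cut set(s).
Reactor cooling lost [AND]: one cut set from each child combined → 2 × 2 × 2 = 8 cut set(s).
Minimal cut sets: {#3 relief valve stuck, Reserve feedwater pump stuck, Upper reserve tank malfunctions}; {#3 relief valve stuck, Aft check valve 2 offline, Flow sensor 2 failed, Relief valve 2 faulted, Secondary heat exchanger 2 stuck, South bypass line fails, South coolant pump 2 is inoperative, Upper reserve tank malfunctions}; {#3 relief valve stuck, Primary surge tank lost, Reserve feedwater pump stuck}; {#3 relief valve stuck, Aft check valve 2 offline, Flow sensor 2 failed, Primary surge tank lost, Relief valve 2 faulted, Secondary heat exchanger 2 stuck, South bypass line fails, South coolant pump 2 is inoperative}; {Aft coolant pump malfunctions, Auxiliary heat exchanger lost, Flow sensor faulted, Inboard isolation valve is down, North check valve is down, Reserve feedwater pump stuck, Upper reserve tank malfunctions}; {Aft check valve 2 offline, Aft coolant pump malfunctions, Auxiliary heat exchanger lost, Flow sensor 2 failed, Flow sensor faulted, Inboard isolation valve is down, North check valve is down, Relief valve 2 faulted, Secondary heat exchanger 2 stuck, South bypass line fails, South coolant pump 2 is inoperative, Upper reserve tank malfunctions}; {Aft coolant pump malfunctions, Auxiliary heat exchanger lost, Flow sensor faulted, Inboard isolation valve is down, North check valve is down, Primary surge tank lost, Reserve feedwater pump stuck}; {Aft check valve 2 offline, Aft coolant pump malfunctions, Auxiliary heat exchanger lost, Flow sensor 2 failed, Flow sensor faulted, Inboard isolation valve is down, North check valve is down, Primary surge tank lost, Relief valve 2 faulted, Secondary heat exchanger 2 stuck, South bypass line fails, South coolant pump 2 is inoperative}.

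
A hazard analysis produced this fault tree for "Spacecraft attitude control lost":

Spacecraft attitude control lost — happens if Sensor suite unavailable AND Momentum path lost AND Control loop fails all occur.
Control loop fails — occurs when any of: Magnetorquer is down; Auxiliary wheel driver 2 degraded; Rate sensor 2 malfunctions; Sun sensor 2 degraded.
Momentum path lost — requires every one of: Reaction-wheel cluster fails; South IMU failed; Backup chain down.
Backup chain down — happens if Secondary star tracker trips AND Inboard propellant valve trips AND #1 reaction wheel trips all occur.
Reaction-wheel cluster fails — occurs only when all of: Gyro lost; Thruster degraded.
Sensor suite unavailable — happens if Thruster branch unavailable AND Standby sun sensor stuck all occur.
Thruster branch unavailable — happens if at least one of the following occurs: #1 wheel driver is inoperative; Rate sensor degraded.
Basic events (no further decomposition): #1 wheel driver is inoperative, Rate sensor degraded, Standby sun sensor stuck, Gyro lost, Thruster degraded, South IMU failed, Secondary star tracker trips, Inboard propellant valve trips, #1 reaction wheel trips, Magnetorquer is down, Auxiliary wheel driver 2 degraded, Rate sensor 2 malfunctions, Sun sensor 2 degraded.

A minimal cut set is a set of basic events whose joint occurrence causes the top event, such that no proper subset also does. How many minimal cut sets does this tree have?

Thruster branch unavailable [OR]: union of children's cut sets → 2 cut set(s).
Sensor suite unavailable [AND]: one cut set from each child combined → 2 × 1 = 2 cut set(s).
Reaction-wheel cluster fails [AND]: one cut set from each child combined → 1 × 1 = 1 cut set(s).
Backup chain down [AND]: one cut set from each child combined → 1 × 1 × 1 = 1 cut set(s).
Momentum path lost [AND]: one cut set from each child combined → 1 × 1 × 1 = 1 cut set(s).
Control loop fails [OR]: union of children's cut sets → 4 cut set(s).
Spacecraft attitude control lost [AND]: one cut set from each child combined → 2 × 1 × 4 = 8 cut set(s).
Minimal cut sets: {#1 reaction wheel trips, #1 wheel driver is inoperative, Gyro lost, Inboard propellant valve trips, Magnetorquer is down, Secondary star tracker trips, South IMU failed, Standby sun sensor stuck, Thruster degraded}; {#1 reaction wheel trips, #1 wheel driver is inoperative, Auxiliary wheel driver 2 degraded, Gyro lost, Inboard propellant valve trips, Secondary star tracker trips, South IMU failed, Standby sun sensor stuck, Thruster degraded}; {#1 reaction wheel trips, #1 wheel driver is inoperative, Gyro lost, Inboard propellant valve trips, Rate sensor 2 malfunctions, Secondary star tracker trips, South IMU failed, Standby sun sensor stuck, Thruster degraded}; {#1 reaction wheel trips, #1 wheel driver is inoperative, Gyro lost, Inboard propellant valve trips, Secondary star tracker trips, South IMU failed, Standby sun sensor stuck, Sun sensor 2 degraded, Thruster degraded}; {#1 reaction wheel trips, Gyro lost, Inboard propellant valve trips, Magnetorquer is down, Rate sensor degraded, Secondary star tracker trips, South IMU failed, Standby sun sensor stuck, Thruster degraded}; {#1 reaction wheel trips, Auxiliary wheel driver 2 degraded, Gyro lost, Inboard propellant valve trips, Rate sensor degraded, Secondary star tracker trips, South IMU failed, Standby sun sensor stuck, Thruster degraded}; {#1 reaction wheel trips, Gyro lost, Inboard propellant valve trips, Rate sensor 2 malfunctions, Rate sensor degraded, Secondary star tracker trips, South IMU failed, Standby sun sensor stuck, Thruster degraded}; {#1 reaction wheel trips, Gyro lost, Inboard propellant valve trips, Rate sensor degraded, Secondary star tracker trips, South IMU failed, Standby sun sensor stuck, Sun sensor 2 degraded, Thruster degraded}.

8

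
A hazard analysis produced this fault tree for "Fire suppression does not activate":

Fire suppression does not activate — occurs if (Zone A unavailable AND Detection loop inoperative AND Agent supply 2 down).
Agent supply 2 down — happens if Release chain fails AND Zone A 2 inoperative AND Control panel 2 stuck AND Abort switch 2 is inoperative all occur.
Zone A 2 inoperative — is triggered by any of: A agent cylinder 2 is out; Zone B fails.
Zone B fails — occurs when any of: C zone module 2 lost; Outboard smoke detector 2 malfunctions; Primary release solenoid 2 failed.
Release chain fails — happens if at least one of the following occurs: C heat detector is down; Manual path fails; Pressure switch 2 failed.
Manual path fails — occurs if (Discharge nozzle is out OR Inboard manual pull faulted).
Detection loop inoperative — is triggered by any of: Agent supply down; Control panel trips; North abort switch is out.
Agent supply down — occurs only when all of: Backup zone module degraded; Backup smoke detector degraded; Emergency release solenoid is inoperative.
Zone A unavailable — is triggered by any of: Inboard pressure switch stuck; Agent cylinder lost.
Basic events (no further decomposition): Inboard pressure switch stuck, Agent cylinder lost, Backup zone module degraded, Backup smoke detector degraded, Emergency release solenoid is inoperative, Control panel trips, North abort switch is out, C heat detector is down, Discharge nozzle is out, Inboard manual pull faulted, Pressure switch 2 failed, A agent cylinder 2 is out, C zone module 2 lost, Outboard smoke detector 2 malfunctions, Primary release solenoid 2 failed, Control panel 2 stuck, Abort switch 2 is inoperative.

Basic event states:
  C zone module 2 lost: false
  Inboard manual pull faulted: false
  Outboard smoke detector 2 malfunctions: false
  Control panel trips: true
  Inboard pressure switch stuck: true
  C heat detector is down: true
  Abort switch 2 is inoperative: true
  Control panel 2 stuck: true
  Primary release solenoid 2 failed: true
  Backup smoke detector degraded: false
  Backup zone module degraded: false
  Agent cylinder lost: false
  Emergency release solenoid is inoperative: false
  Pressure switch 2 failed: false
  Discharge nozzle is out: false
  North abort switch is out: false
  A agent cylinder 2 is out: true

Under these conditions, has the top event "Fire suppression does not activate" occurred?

Zone A unavailable [OR]: Inboard pressure switch stuck=occurs, Agent cylinder lost=not → at least one input occurs → occurs.
Agent supply down [AND]: Backup zone module degraded=not, Backup smoke detector degraded=not, Emergency release solenoid is inoperative=not → not all inputs occur → does not occur.
Detection loop inoperative [OR]: Agent supply down=not, Control panel trips=occurs, North abort switch is out=not → at least one input occurs → occurs.
Manual path fails [OR]: Discharge nozzle is out=not, Inboard manual pull faulted=not → no input occurs → does not occur.
Release chain fails [OR]: C heat detector is down=occurs, Manual path fails=not, Pressure switch 2 failed=not → at least one input occurs → occurs.
Zone B fails [OR]: C zone module 2 lost=not, Outboard smoke detector 2 malfunctions=not, Primary release solenoid 2 failed=occurs → at least one input occurs → occurs.
Zone A 2 inoperative [OR]: A agent cylinder 2 is out=occurs, Zone B fails=occurs → at least one input occurs → occurs.
Agent supply 2 down [AND]: Release chain fails=occurs, Zone A 2 inoperative=occurs, Control panel 2 stuck=occurs, Abort switch 2 is inoperative=occurs → all inputs occur → occurs.
Fire suppression does not activate [AND]: Zone A unavailable=occurs, Detection loop inoperative=occurs, Agent supply 2 down=occurs → all inputs occur → occurs.

Yes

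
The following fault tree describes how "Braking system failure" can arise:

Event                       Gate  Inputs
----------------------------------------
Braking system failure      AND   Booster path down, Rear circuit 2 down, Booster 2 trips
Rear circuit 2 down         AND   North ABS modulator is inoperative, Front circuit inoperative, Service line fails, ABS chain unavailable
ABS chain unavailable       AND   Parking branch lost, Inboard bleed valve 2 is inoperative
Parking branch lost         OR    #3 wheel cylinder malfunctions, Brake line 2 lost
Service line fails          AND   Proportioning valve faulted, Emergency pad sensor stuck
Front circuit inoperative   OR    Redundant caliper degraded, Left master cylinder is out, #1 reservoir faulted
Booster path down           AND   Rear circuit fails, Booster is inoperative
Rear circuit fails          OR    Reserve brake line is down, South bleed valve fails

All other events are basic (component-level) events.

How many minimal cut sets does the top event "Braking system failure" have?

12

Rear circuit fails [OR]: union of children's cut sets → 2 cut set(s).
Booster path down [AND]: one cut set from each child combined → 2 × 1 = 2 cut set(s).
Front circuit inoperative [OR]: union of children's cut sets → 3 cut set(s).
Service line fails [AND]: one cut set from each child combined → 1 × 1 = 1 cut set(s).
Parking branch lost [OR]: union of children's cut sets → 2 cut set(s).
ABS chain unavailable [AND]: one cut set from each child combined → 2 × 1 = 2 cut set(s).
Rear circuit 2 down [AND]: one cut set from each child combined → 1 × 3 × 1 × 2 = 6 cut set(s).
Braking system failure [AND]: one cut set from each child combined → 2 × 6 × 1 = 12 cut set(s).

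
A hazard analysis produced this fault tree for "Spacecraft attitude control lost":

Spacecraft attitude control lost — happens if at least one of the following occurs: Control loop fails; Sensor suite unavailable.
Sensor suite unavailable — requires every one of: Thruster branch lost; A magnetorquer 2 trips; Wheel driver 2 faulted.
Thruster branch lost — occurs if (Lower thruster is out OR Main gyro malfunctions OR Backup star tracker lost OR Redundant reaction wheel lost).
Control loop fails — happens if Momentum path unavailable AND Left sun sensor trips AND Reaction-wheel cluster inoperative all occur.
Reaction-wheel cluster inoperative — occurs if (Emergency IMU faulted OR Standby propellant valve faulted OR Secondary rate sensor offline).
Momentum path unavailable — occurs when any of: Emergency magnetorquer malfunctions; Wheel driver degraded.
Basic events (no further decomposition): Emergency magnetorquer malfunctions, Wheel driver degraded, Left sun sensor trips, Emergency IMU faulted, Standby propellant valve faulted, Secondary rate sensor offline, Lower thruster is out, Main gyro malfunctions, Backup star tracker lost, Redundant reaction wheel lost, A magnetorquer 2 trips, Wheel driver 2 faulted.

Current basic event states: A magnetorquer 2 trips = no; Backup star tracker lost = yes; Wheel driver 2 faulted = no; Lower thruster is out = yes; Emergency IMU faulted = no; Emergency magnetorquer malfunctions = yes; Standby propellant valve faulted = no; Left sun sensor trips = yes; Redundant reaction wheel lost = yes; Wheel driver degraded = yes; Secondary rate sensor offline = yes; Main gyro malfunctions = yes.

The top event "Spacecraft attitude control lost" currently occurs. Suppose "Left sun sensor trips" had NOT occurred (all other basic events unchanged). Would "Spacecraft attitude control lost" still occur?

Counterfactual: set "Left sun sensor trips" to not occurred.
Momentum path unavailable [OR]: Emergency magnetorquer malfunctions=occurs, Wheel driver degraded=occurs → at least one input occurs → occurs.
Reaction-wheel cluster inoperative [OR]: Emergency IMU faulted=not, Standby propellant valve faulted=not, Secondary rate sensor offline=occurs → at least one input occurs → occurs.
Control loop fails [AND]: Momentum path unavailable=occurs, Left sun sensor trips=not, Reaction-wheel cluster inoperative=occurs → not all inputs occur → does not occur.
Thruster branch lost [OR]: Lower thruster is out=occurs, Main gyro malfunctions=occurs, Backup star tracker lost=occurs, Redundant reaction wheel lost=occurs → at least one input occurs → occurs.
Sensor suite unavailable [AND]: Thruster branch lost=occurs, A magnetorquer 2 trips=not, Wheel driver 2 faulted=not → not all inputs occur → does not occur.
Spacecraft attitude control lost [OR]: Control loop fails=not, Sensor suite unavailable=not → no input occurs → does not occur.

No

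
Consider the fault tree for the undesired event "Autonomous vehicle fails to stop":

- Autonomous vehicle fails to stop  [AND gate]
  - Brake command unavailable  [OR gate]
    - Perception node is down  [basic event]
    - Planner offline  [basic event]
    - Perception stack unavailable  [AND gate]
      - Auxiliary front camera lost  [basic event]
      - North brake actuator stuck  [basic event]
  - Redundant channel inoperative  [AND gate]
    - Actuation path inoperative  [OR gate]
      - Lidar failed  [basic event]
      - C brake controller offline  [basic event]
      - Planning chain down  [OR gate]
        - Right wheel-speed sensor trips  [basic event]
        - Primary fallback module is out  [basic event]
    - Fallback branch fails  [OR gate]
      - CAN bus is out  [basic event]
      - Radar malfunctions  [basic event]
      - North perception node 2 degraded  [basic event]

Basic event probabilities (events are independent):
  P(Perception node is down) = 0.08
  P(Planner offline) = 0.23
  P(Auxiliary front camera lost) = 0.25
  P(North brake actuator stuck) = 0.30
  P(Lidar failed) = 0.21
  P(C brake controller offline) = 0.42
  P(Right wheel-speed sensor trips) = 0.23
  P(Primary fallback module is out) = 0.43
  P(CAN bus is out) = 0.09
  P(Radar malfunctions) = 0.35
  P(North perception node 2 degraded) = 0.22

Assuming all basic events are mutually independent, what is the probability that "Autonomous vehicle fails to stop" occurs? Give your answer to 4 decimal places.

0.1483

P(Perception stack unavailable) [AND] = 0.25 × 0.30 = 0.075000
P(Brake command unavailable) [OR] = 1 − (1−0.08) × (1−0.23) × (1−0.075000) = 0.344730
P(Planning chain down) [OR] = 1 − (1−0.23) × (1−0.43) = 0.561100
P(Actuation path inoperative) [OR] = 1 − (1−0.21) × (1−0.42) × (1−0.561100) = 0.798896
P(Fallback branch fails) [OR] = 1 − (1−0.09) × (1−0.35) × (1−0.22) = 0.538630
P(Redundant channel inoperative) [AND] = 0.798896 × 0.538630 = 0.430309
P(Autonomous vehicle fails to stop) [AND] = 0.344730 × 0.430309 = 0.148340
Rounded to 4 decimal places: P(Autonomous vehicle fails to stop) ≈ 0.1483.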